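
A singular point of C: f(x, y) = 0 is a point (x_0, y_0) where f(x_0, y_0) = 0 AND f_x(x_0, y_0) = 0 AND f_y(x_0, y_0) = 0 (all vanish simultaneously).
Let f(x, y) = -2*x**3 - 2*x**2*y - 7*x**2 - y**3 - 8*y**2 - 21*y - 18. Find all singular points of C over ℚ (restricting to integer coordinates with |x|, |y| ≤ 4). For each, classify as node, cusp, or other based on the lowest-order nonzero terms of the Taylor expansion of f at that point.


Singular points: {(0, -3)}; classification: node.

Compute partial derivatives:
  f_x = -6*x**2 - 4*x*y - 14*x.
  f_y = -2*x**2 - 3*y**2 - 16*y - 21.
Scan x_0 ∈ {−4, ..., 4}. For each x_0, f_y(x_0, y) is a polynomial in y; find its integer roots y ∈ {−4, ..., 4}, then test f_x and f at those candidates.
  x = -4: f_y(-4, y) = -3*y**2 - 16*y - 53; no integer root y with |y| ≤ 4.
  x = -3: f_y(-3, y) = -3*y**2 - 16*y - 39; no integer root y with |y| ≤ 4.
  x = -2: f_y(-2, y) = -3*y**2 - 16*y - 29; no integer root y with |y| ≤ 4.
  x = -1: f_y(-1, y) = -3*y**2 - 16*y - 23; no integer root y with |y| ≤ 4.
  x = 0: f_y(0, y) = -3*y**2 - 16*y - 21; vanishes at y ∈ {-3}. (0, -3): f_x = 0, f = 0 — SINGULAR.
  x = 1: f_y(1, y) = -3*y**2 - 16*y - 23; no integer root y with |y| ≤ 4.
  x = 2: f_y(2, y) = -3*y**2 - 16*y - 29; no integer root y with |y| ≤ 4.
  x = 3: f_y(3, y) = -3*y**2 - 16*y - 39; no integer root y with |y| ≤ 4.
  x = 4: f_y(4, y) = -3*y**2 - 16*y - 53; no integer root y with |y| ≤ 4.
Only singular point on the grid: (0, -3).
Classify: substitute x = 0 + u, y = -3 + v and expand: f = -2*u**3 - 2*u**2*v - u**2 - v**3 + v**2.
No constant or linear terms (consistent with a singular point). Quadratic part: -u**2 + v**2. Cubic part: -2*u**3 - 2*u**2*v - v**3.
The quadratic part v**2 - u**2 = (v − u)(v + u) splits into two distinct linear factors, so there are two distinct tangent lines y − -3 = ±(x − 0) — this is a node (ordinary double point).
Classification: node.


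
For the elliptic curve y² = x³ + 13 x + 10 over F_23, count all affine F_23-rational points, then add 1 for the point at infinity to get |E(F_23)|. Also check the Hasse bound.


Affine points = {(1, 1), (1, 22), (5, 4), (5, 19), (10, 6), (10, 17), (11, 9), (11, 14), (12, 10), (12, 13), (16, 6), (16, 17), (18, 2), (18, 21), (19, 3), (19, 20), (20, 6), (20, 17)}; affine count = 18; |E(F_23)| = 19.

Discriminant check: Δ ∝ 4a³ + 27b² = 4·13³ + 27·10² = 4·2197 + 27·100 ≡ 11 (mod 23). Nonzero ⇒ E is nonsingular.
For each x ∈ F_23, compute rhs = x³ + 13·x + 10 mod 23, then count y ∈ F_23 with y² ≡ rhs.
  x = 0: rhs = 10, matching y values: none (0 points).
  x = 1: rhs = 1, matching y values: 1, 22 (2 points).
  x = 2: rhs = 21, matching y values: none (0 points).
  x = 3: rhs = 7, matching y values: none (0 points).
  x = 4: rhs = 11, matching y values: none (0 points).
  x = 5: rhs = 16, matching y values: 4, 19 (2 points).
  x = 6: rhs = 5, matching y values: none (0 points).
  x = 7: rhs = 7, matching y values: none (0 points).
  x = 8: rhs = 5, matching y values: none (0 points).
  x = 9: rhs = 5, matching y values: none (0 points).
  x = 10: rhs = 13, matching y values: 6, 17 (2 points).
  x = 11: rhs = 12, matching y values: 9, 14 (2 points).
  x = 12: rhs = 8, matching y values: 10, 13 (2 points).
  x = 13: rhs = 7, matching y values: none (0 points).
  x = 14: rhs = 15, matching y values: none (0 points).
  x = 15: rhs = 15, matching y values: none (0 points).
  x = 16: rhs = 13, matching y values: 6, 17 (2 points).
  x = 17: rhs = 15, matching y values: none (0 points).
  x = 18: rhs = 4, matching y values: 2, 21 (2 points).
  x = 19: rhs = 9, matching y values: 3, 20 (2 points).
  x = 20: rhs = 13, matching y values: 6, 17 (2 points).
  x = 21: rhs = 22, matching y values: none (0 points).
  x = 22: rhs = 19, matching y values: none (0 points).
Total affine count: 18.
Full point count |E(F_23)| = 18 + 1 = 19.
Hasse bound: |19 − (23+1)| = |-5| = 5 ≤ 2√23 ≈ 9.5917 ✓.


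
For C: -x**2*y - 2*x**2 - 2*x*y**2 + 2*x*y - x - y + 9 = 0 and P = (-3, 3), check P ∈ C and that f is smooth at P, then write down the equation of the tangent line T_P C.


Tangent line at P: 17*x + 20*y - 9 = 0.

Step 1: f(-3, 3) = 0, so P lies on C.
Step 2: partial derivatives
  f_x(x, y) = -2*x*y - 4*x - 2*y**2 + 2*y - 1, f_y(x, y) = -x**2 - 4*x*y + 2*x - 1.
  f_x(P) = 17, f_y(P) = 20 (gradient nonzero, so P is smooth).
Step 3: tangent line at P: 17·(x − -3) + 20·(y − 3) = 0.
Expanding: 17*x + 20*y - 9 = 0.


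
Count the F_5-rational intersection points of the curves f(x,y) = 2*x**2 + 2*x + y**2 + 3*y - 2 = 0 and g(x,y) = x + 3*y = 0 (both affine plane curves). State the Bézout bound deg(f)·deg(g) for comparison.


Common zeros: {(1, 3), (3, 4)}; count = 2; Bézout bound = 2.

deg(f) = 2, deg(g) = 1, so Bézout bound = 2.
Scan x ∈ F_5. For each x, list the y ∈ F_5 with f(x, y) ≡ 0 and those with g(x, y) ≡ 0 (mod 5); the common zeros in that column are the intersection.
  x = 0: f ≡ 0 at y ∈ ∅; g ≡ 0 at y ∈ {0}; common: ∅.
  x = 1: f ≡ 0 at y ∈ {3, 4}; g ≡ 0 at y ∈ {3}; common: {3}.
  x = 2: f ≡ 0 at y ∈ {0, 2}; g ≡ 0 at y ∈ {1}; common: ∅.
  x = 3: f ≡ 0 at y ∈ {3, 4}; g ≡ 0 at y ∈ {4}; common: {4}.
  x = 4: f ≡ 0 at y ∈ ∅; g ≡ 0 at y ∈ {2}; common: ∅.
Collecting: common zeros = {(1, 3), (3, 4)}, so the count is 2.
Comparison with the Bézout bound: 2 ≤ 2 = deg(f)·deg(g), as expected for curves with no common component (the bound is attained).


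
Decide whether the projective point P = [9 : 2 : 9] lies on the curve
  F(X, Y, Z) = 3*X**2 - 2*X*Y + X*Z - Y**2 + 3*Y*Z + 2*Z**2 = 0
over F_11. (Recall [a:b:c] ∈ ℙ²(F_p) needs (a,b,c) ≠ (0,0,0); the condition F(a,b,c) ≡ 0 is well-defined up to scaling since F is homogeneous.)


F(9,2,9) ≡ 5 (mod 11); P is NOT on the curve.

Evaluate F(9, 2, 9) term-by-term (mod 11).
  3*X**2 ↦ 3·81·1·1 = 243
  -2*X*Y ↦ -2·9·2·1 = -36
  X*Z ↦ 1·9·1·9 = 81
  -Y**2 ↦ -1·1·4·1 = -4
  3*Y*Z ↦ 3·1·2·9 = 54
  2*Z**2 ↦ 2·1·1·81 = 162
Sum: F(9, 2, 9) = (243) + (-36) + (81) + (-4) + (54) + (162) = 500.
Reducing mod 11: 500 ≡ 5 (mod 11).
Since F(a, b, c) ≡ 5 ≠ 0 (mod 11), P does NOT lie on the curve.


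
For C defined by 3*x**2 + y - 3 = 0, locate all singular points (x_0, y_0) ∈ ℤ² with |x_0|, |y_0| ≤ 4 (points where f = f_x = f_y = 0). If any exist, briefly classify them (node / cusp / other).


No singular points in the scanned grid; C is smooth there.

Compute partial derivatives:
  f_x = 6*x.
  f_y = 1.
f_y = 1 is a nonzero constant, so f_y never vanishes: no point (x, y) can satisfy f = f_x = f_y = 0. In particular no (x, y) ∈ {−4, ..., 4}² is singular; the curve is smooth.


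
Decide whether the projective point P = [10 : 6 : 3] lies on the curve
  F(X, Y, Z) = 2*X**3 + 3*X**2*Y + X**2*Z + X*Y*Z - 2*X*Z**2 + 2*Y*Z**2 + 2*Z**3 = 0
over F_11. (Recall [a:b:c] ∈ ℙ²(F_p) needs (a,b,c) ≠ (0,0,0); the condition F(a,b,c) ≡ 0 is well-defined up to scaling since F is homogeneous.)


F(10,6,3) ≡ 5 (mod 11); P is NOT on the curve.

Evaluate F(10, 6, 3) term-by-term (mod 11).
  2*X**3 ↦ 2·1000·1·1 = 2000
  3*X**2*Y ↦ 3·100·6·1 = 1800
  X**2*Z ↦ 1·100·1·3 = 300
  X*Y*Z ↦ 1·10·6·3 = 180
  -2*X*Z**2 ↦ -2·10·1·9 = -180
  2*Y*Z**2 ↦ 2·1·6·9 = 108
  2*Z**3 ↦ 2·1·1·27 = 54
Sum: F(10, 6, 3) = (2000) + (1800) + (300) + (180) + (-180) + (108) + (54) = 4262.
Reducing mod 11: 4262 ≡ 5 (mod 11).
Since F(a, b, c) ≡ 5 ≠ 0 (mod 11), P does NOT lie on the curve.


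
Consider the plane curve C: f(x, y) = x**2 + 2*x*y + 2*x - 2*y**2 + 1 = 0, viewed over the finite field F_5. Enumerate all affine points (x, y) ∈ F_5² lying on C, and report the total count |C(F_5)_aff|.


Affine F_5-points: {(1, 2), (1, 4), (3, 1), (3, 2), (4, 0), (4, 4)}; count = 6.

For each of the 25 pairs (x, y) ∈ F_5², evaluate f(x, y) mod 5. Record the zeros.
  x = 0: [0↦1, 1↦4, 2↦3, 3↦3, 4↦4]  zeros at y ∈ ∅
  x = 1: [0↦4, 1↦4, 2↦0, 3↦2, 4↦0]  zeros at y ∈ {2, 4}
  x = 2: [0↦4, 1↦1, 2↦4, 3↦3, 4↦3]  zeros at y ∈ ∅
  x = 3: [0↦1, 1↦0, 2↦0, 3↦1, 4↦3]  zeros at y ∈ {1, 2}
  x = 4: [0↦0, 1↦1, 2↦3, 3↦1, 4↦0]  zeros at y ∈ {0, 4}
Collecting zeros: affine points = {(1, 2), (1, 4), (3, 1), (3, 2), (4, 0), (4, 4)}.
Total count |C(F_5)_aff| = 6.


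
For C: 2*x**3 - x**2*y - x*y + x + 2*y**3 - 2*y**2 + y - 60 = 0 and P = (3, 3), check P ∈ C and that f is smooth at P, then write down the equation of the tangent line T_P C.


Tangent line at P: 34*x + 31*y - 195 = 0.

Step 1: f(3, 3) = 0, so P lies on C.
Step 2: partial derivatives
  f_x(x, y) = 6*x**2 - 2*x*y - y + 1, f_y(x, y) = -x**2 - x + 6*y**2 - 4*y + 1.
  f_x(P) = 34, f_y(P) = 31 (gradient nonzero, so P is smooth).
Step 3: tangent line at P: 34·(x − 3) + 31·(y − 3) = 0.
Expanding: 34*x + 31*y - 195 = 0.


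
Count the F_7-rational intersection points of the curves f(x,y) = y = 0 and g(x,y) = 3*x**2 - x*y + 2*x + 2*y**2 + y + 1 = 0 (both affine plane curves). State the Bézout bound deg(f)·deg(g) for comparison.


Common zeros: ∅; count = 0; Bézout bound = 2.

deg(f) = 1, deg(g) = 2, so Bézout bound = 2.
Scan x ∈ F_7. For each x, list the y ∈ F_7 with f(x, y) ≡ 0 and those with g(x, y) ≡ 0 (mod 7); the common zeros in that column are the intersection.
  x = 0: f ≡ 0 at y ∈ {0}; g ≡ 0 at y ∈ {5}; common: ∅.
  x = 1: f ≡ 0 at y ∈ {0}; g ≡ 0 at y ∈ {2, 5}; common: ∅.
  x = 2: f ≡ 0 at y ∈ {0}; g ≡ 0 at y ∈ ∅; common: ∅.
  x = 3: f ≡ 0 at y ∈ {0}; g ≡ 0 at y ∈ ∅; common: ∅.
  x = 4: f ≡ 0 at y ∈ {0}; g ≡ 0 at y ∈ {1, 4}; common: ∅.
  x = 5: f ≡ 0 at y ∈ {0}; g ≡ 0 at y ∈ {1}; common: ∅.
  x = 6: f ≡ 0 at y ∈ {0}; g ≡ 0 at y ∈ {2, 4}; common: ∅.
Collecting: common zeros = ∅, so the count is 0.
Comparison with the Bézout bound: 0 ≤ 2 = deg(f)·deg(g), as expected for curves with no common component (the affine F_7-count falls short of the bound because intersections may lie at infinity, over extension fields, or carry multiplicity).


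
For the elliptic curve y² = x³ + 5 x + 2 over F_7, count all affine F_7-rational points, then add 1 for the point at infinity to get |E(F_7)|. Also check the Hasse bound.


Affine points = {(0, 3), (0, 4), (1, 1), (1, 6), (3, 3), (3, 4), (4, 3), (4, 4)}; affine count = 8; |E(F_7)| = 9.

Discriminant check: Δ ∝ 4a³ + 27b² = 4·5³ + 27·2² = 4·125 + 27·4 ≡ 6 (mod 7). Nonzero ⇒ E is nonsingular.
For each x ∈ F_7, compute rhs = x³ + 5·x + 2 mod 7, then count y ∈ F_7 with y² ≡ rhs.
  x = 0: rhs = 2, matching y values: 3, 4 (2 points).
  x = 1: rhs = 1, matching y values: 1, 6 (2 points).
  x = 2: rhs = 6, matching y values: none (0 points).
  x = 3: rhs = 2, matching y values: 3, 4 (2 points).
  x = 4: rhs = 2, matching y values: 3, 4 (2 points).
  x = 5: rhs = 5, matching y values: none (0 points).
  x = 6: rhs = 3, matching y values: none (0 points).
Total affine count: 8.
Full point count |E(F_7)| = 8 + 1 = 9.
Hasse bound: |9 − (7+1)| = |1| = 1 ≤ 2√7 ≈ 5.2915 ✓.


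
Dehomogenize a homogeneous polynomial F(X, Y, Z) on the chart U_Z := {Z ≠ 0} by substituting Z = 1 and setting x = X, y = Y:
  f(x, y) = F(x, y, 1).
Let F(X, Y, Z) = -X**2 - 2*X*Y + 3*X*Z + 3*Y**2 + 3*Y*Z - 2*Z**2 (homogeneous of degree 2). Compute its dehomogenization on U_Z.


f(x, y) = -x**2 - 2*x*y + 3*x + 3*y**2 + 3*y - 2

On U_Z we set Z = 1. Each monomial c·X^i·Y^j·Z^k in F becomes c·x^i·y^j·1^k = c·x^i·y^j.
Substituting Z = 1: F(X, Y, 1) = -x**2 - 2*x*y + 3*x + 3*y**2 + 3*y - 2.
Note: deg(f) ≤ deg(F) = 2; strict inequality happens when F is divisible by Z (lost terms).


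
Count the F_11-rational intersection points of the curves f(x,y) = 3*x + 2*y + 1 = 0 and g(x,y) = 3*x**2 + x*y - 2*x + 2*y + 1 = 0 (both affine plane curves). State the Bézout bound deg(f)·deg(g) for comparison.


Common zeros: {(0, 5)}; count = 1; Bézout bound = 2.

deg(f) = 1, deg(g) = 2, so Bézout bound = 2.
Scan x ∈ F_11. For each x, list the y ∈ F_11 with f(x, y) ≡ 0 and those with g(x, y) ≡ 0 (mod 11); the common zeros in that column are the intersection.
  x = 0: f ≡ 0 at y ∈ {5}; g ≡ 0 at y ∈ {5}; common: {5}.
  x = 1: f ≡ 0 at y ∈ {9}; g ≡ 0 at y ∈ {3}; common: ∅.
  x = 2: f ≡ 0 at y ∈ {2}; g ≡ 0 at y ∈ {6}; common: ∅.
  x = 3: f ≡ 0 at y ∈ {6}; g ≡ 0 at y ∈ {0}; common: ∅.
  x = 4: f ≡ 0 at y ∈ {10}; g ≡ 0 at y ∈ {6}; common: ∅.
  x = 5: f ≡ 0 at y ∈ {3}; g ≡ 0 at y ∈ {0}; common: ∅.
  x = 6: f ≡ 0 at y ∈ {7}; g ≡ 0 at y ∈ {3}; common: ∅.
  x = 7: f ≡ 0 at y ∈ {0}; g ≡ 0 at y ∈ {1}; common: ∅.
  x = 8: f ≡ 0 at y ∈ {4}; g ≡ 0 at y ∈ {1}; common: ∅.
  x = 9: f ≡ 0 at y ∈ {8}; g ≡ 0 at y ∈ ∅; common: ∅.
  x = 10: f ≡ 0 at y ∈ {1}; g ≡ 0 at y ∈ {5}; common: ∅.
Collecting: common zeros = {(0, 5)}, so the count is 1.
Comparison with the Bézout bound: 1 ≤ 2 = deg(f)·deg(g), as expected for curves with no common component (the affine F_11-count falls short of the bound because intersections may lie at infinity, over extension fields, or carry multiplicity).


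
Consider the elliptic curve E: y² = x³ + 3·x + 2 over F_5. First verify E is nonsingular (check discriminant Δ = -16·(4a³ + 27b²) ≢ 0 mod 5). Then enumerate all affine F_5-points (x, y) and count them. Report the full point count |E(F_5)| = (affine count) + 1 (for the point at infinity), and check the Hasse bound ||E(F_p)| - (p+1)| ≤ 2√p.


Affine points = {(1, 1), (1, 4), (2, 1), (2, 4)}; affine count = 4; |E(F_5)| = 5.

Discriminant check: Δ ∝ 4a³ + 27b² = 4·3³ + 27·2² = 4·27 + 27·4 ≡ 1 (mod 5). Nonzero ⇒ E is nonsingular.
For each x ∈ F_5, compute rhs = x³ + 3·x + 2 mod 5, then count y ∈ F_5 with y² ≡ rhs.
  x = 0: rhs = 2, matching y values: none (0 points).
  x = 1: rhs = 1, matching y values: 1, 4 (2 points).
  x = 2: rhs = 1, matching y values: 1, 4 (2 points).
  x = 3: rhs = 3, matching y values: none (0 points).
  x = 4: rhs = 3, matching y values: none (0 points).
Total affine count: 4.
Full point count |E(F_5)| = 4 + 1 = 5.
Hasse bound: |5 − (5+1)| = |-1| = 1 ≤ 2√5 ≈ 4.4721 ✓.


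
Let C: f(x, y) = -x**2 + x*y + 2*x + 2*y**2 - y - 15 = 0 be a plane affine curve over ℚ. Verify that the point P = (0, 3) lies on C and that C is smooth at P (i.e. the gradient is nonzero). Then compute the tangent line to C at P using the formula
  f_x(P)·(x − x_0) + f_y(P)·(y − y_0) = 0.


Tangent line at P: 5*x + 11*y - 33 = 0.

Step 1: f(0, 3) = 0, so P lies on C.
Step 2: partial derivatives
  f_x(x, y) = -2*x + y + 2, f_y(x, y) = x + 4*y - 1.
  f_x(P) = 5, f_y(P) = 11 (gradient nonzero, so P is smooth).
Step 3: tangent line at P: 5·(x − 0) + 11·(y − 3) = 0.
Expanding: 5*x + 11*y - 33 = 0.


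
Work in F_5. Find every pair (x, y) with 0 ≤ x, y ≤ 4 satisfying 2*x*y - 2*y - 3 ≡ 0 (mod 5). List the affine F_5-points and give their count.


Affine F_5-points: {(0, 1), (2, 4), (3, 2), (4, 3)}; count = 4.

For each of the 25 pairs (x, y) ∈ F_5², evaluate f(x, y) mod 5. Record the zeros.
  x = 0: [0↦2, 1↦0, 2↦3, 3↦1, 4↦4]  zeros at y ∈ {1}
  x = 1: [0↦2, 1↦2, 2↦2, 3↦2, 4↦2]  zeros at y ∈ ∅
  x = 2: [0↦2, 1↦4, 2↦1, 3↦3, 4↦0]  zeros at y ∈ {4}
  x = 3: [0↦2, 1↦1, 2↦0, 3↦4, 4↦3]  zeros at y ∈ {2}
  x = 4: [0↦2, 1↦3, 2↦4, 3↦0, 4↦1]  zeros at y ∈ {3}
Collecting zeros: affine points = {(0, 1), (2, 4), (3, 2), (4, 3)}.
Total count |C(F_5)_aff| = 4.


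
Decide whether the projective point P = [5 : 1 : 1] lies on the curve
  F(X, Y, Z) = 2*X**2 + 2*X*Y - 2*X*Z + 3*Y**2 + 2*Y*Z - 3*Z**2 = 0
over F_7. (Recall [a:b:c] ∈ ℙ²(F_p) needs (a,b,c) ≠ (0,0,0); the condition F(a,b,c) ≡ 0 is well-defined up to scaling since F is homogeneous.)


F(5,1,1) ≡ 3 (mod 7); P is NOT on the curve.

Evaluate F(5, 1, 1) term-by-term (mod 7).
  2*X**2 ↦ 2·25·1·1 = 50
  2*X*Y ↦ 2·5·1·1 = 10
  -2*X*Z ↦ -2·5·1·1 = -10
  3*Y**2 ↦ 3·1·1·1 = 3
  2*Y*Z ↦ 2·1·1·1 = 2
  -3*Z**2 ↦ -3·1·1·1 = -3
Sum: F(5, 1, 1) = (50) + (10) + (-10) + (3) + (2) + (-3) = 52.
Reducing mod 7: 52 ≡ 3 (mod 7).
Since F(a, b, c) ≡ 3 ≠ 0 (mod 7), P does NOT lie on the curve.


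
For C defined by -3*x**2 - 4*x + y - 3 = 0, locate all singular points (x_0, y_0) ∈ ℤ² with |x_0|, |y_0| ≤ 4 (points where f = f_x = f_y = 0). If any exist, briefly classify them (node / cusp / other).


No singular points in the scanned grid; C is smooth there.

Compute partial derivatives:
  f_x = -6*x - 4.
  f_y = 1.
f_y = 1 is a nonzero constant, so f_y never vanishes: no point (x, y) can satisfy f = f_x = f_y = 0. In particular no (x, y) ∈ {−4, ..., 4}² is singular; the curve is smooth.


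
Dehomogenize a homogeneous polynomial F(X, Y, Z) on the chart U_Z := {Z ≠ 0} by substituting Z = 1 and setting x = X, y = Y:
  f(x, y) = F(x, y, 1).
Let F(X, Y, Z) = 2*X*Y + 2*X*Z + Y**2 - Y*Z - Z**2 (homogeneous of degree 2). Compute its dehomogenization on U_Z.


f(x, y) = 2*x*y + 2*x + y**2 - y - 1

On U_Z we set Z = 1. Each monomial c·X^i·Y^j·Z^k in F becomes c·x^i·y^j·1^k = c·x^i·y^j.
Substituting Z = 1: F(X, Y, 1) = 2*x*y + 2*x + y**2 - y - 1.
Note: deg(f) ≤ deg(F) = 2; strict inequality happens when F is divisible by Z (lost terms).


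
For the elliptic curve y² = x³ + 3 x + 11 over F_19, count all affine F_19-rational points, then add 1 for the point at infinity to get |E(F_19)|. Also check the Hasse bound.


Affine points = {(0, 7), (0, 12), (2, 5), (2, 14), (3, 3), (3, 16), (4, 7), (4, 12), (6, 6), (6, 13), (9, 8), (9, 11), (11, 8), (11, 11), (13, 9), (13, 10), (14, 2), (14, 17), (15, 7), (15, 12), (17, 4), (17, 15), (18, 8), (18, 11)}; affine count = 24; |E(F_19)| = 25.

Discriminant check: Δ ∝ 4a³ + 27b² = 4·3³ + 27·11² = 4·27 + 27·121 ≡ 12 (mod 19). Nonzero ⇒ E is nonsingular.
For each x ∈ F_19, compute rhs = x³ + 3·x + 11 mod 19, then count y ∈ F_19 with y² ≡ rhs.
  x = 0: rhs = 11, matching y values: 7, 12 (2 points).
  x = 1: rhs = 15, matching y values: none (0 points).
  x = 2: rhs = 6, matching y values: 5, 14 (2 points).
  x = 3: rhs = 9, matching y values: 3, 16 (2 points).
  x = 4: rhs = 11, matching y values: 7, 12 (2 points).
  x = 5: rhs = 18, matching y values: none (0 points).
  x = 6: rhs = 17, matching y values: 6, 13 (2 points).
  x = 7: rhs = 14, matching y values: none (0 points).
  x = 8: rhs = 15, matching y values: none (0 points).
  x = 9: rhs = 7, matching y values: 8, 11 (2 points).
  x = 10: rhs = 15, matching y values: none (0 points).
  x = 11: rhs = 7, matching y values: 8, 11 (2 points).
  x = 12: rhs = 8, matching y values: none (0 points).
  x = 13: rhs = 5, matching y values: 9, 10 (2 points).
  x = 14: rhs = 4, matching y values: 2, 17 (2 points).
  x = 15: rhs = 11, matching y values: 7, 12 (2 points).
  x = 16: rhs = 13, matching y values: none (0 points).
  x = 17: rhs = 16, matching y values: 4, 15 (2 points).
  x = 18: rhs = 7, matching y values: 8, 11 (2 points).
Total affine count: 24.
Full point count |E(F_19)| = 24 + 1 = 25.
Hasse bound: |25 − (19+1)| = |5| = 5 ≤ 2√19 ≈ 8.7178 ✓.


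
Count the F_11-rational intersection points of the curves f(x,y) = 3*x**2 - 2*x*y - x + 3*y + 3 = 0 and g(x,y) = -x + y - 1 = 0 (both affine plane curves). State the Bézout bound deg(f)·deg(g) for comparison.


Common zeros: {(4, 5), (7, 8)}; count = 2; Bézout bound = 2.

deg(f) = 2, deg(g) = 1, so Bézout bound = 2.
Scan x ∈ F_11. For each x, list the y ∈ F_11 with f(x, y) ≡ 0 and those with g(x, y) ≡ 0 (mod 11); the common zeros in that column are the intersection.
  x = 0: f ≡ 0 at y ∈ {10}; g ≡ 0 at y ∈ {1}; common: ∅.
  x = 1: f ≡ 0 at y ∈ {6}; g ≡ 0 at y ∈ {2}; common: ∅.
  x = 2: f ≡ 0 at y ∈ {2}; g ≡ 0 at y ∈ {3}; common: ∅.
  x = 3: f ≡ 0 at y ∈ {9}; g ≡ 0 at y ∈ {4}; common: ∅.
  x = 4: f ≡ 0 at y ∈ {5}; g ≡ 0 at y ∈ {5}; common: {5}.
  x = 5: f ≡ 0 at y ∈ {1}; g ≡ 0 at y ∈ {6}; common: ∅.
  x = 6: f ≡ 0 at y ∈ {8}; g ≡ 0 at y ∈ {7}; common: ∅.
  x = 7: f ≡ 0 at y ∈ {0, 1, 2, 3, 4, 5, 6, 7, 8, 9, 10}; g ≡ 0 at y ∈ {8}; common: {8}.
  x = 8: f ≡ 0 at y ∈ {0}; g ≡ 0 at y ∈ {9}; common: ∅.
  x = 9: f ≡ 0 at y ∈ {7}; g ≡ 0 at y ∈ {10}; common: ∅.
  x = 10: f ≡ 0 at y ∈ {3}; g ≡ 0 at y ∈ {0}; common: ∅.
Collecting: common zeros = {(4, 5), (7, 8)}, so the count is 2.
Comparison with the Bézout bound: 2 ≤ 2 = deg(f)·deg(g), as expected for curves with no common component (the bound is attained).


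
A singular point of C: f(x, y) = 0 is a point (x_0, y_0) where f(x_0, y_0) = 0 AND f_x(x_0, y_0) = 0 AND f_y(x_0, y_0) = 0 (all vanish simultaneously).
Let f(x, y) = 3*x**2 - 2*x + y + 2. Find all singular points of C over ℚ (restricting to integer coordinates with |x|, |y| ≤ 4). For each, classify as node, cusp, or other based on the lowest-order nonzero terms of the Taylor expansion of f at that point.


No singular points in the scanned grid; C is smooth there.

Compute partial derivatives:
  f_x = 6*x - 2.
  f_y = 1.
f_y = 1 is a nonzero constant, so f_y never vanishes: no point (x, y) can satisfy f = f_x = f_y = 0. In particular no (x, y) ∈ {−4, ..., 4}² is singular; the curve is smooth.


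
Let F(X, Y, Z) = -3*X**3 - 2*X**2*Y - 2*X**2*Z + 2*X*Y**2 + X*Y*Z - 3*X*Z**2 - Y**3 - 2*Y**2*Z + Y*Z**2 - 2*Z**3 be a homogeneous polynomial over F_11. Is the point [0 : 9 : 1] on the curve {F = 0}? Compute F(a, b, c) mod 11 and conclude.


F(0,9,1) ≡ 7 (mod 11); P is NOT on the curve.

Evaluate F(0, 9, 1) term-by-term (mod 11).
  -3*X**3 ↦ -3·0·1·1 = 0
  -2*X**2*Y ↦ -2·0·9·1 = 0
  -2*X**2*Z ↦ -2·0·1·1 = 0
  2*X*Y**2 ↦ 2·0·81·1 = 0
  X*Y*Z ↦ 1·0·9·1 = 0
  -3*X*Z**2 ↦ -3·0·1·1 = 0
  -Y**3 ↦ -1·1·729·1 = -729
  -2*Y**2*Z ↦ -2·1·81·1 = -162
  Y*Z**2 ↦ 1·1·9·1 = 9
  -2*Z**3 ↦ -2·1·1·1 = -2
Sum: F(0, 9, 1) = (0) + (0) + (0) + (0) + (0) + (0) + (-729) + (-162) + (9) + (-2) = -884.
Reducing mod 11: -884 ≡ 7 (mod 11).
Since F(a, b, c) ≡ 7 ≠ 0 (mod 11), P does NOT lie on the curve.


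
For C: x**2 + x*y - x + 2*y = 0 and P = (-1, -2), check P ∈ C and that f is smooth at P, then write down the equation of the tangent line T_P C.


Tangent line at P: -5*x + y - 3 = 0.

Step 1: f(-1, -2) = 0, so P lies on C.
Step 2: partial derivatives
  f_x(x, y) = 2*x + y - 1, f_y(x, y) = x + 2.
  f_x(P) = -5, f_y(P) = 1 (gradient nonzero, so P is smooth).
Step 3: tangent line at P: -5·(x − -1) + 1·(y − -2) = 0.
Expanding: -5*x + y - 3 = 0.


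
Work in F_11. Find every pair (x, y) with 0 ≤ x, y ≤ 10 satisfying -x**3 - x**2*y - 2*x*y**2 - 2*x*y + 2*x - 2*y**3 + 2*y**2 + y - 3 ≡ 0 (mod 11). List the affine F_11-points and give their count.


Affine F_11-points: {(0, 5), (0, 8), (0, 10), (1, 2), (2, 10), (3, 1), (5, 9), (8, 1), (9, 2), (9, 6), (10, 1), (10, 2), (10, 10)}; count = 13.

For each of the 121 pairs (x, y) ∈ F_11², evaluate f(x, y) mod 11. Record the zeros.
  x = 0: [0↦8, 1↦9, 2↦2, 3↦8, 4↦4, 5↦0, 6↦6, 7↦10, 8↦0, 9↦8, 10↦0]  zeros at y ∈ {5, 8, 10}
  x = 1: [0↦9, 1↦5, 2↦0, 3↦4, 4↦5, 5↦2, 6↦5, 7↦2, 8↦3, 9↦7, 10↦2]  zeros at y ∈ {2}
  x = 2: [0↦4, 1↦4, 2↦10, 3↦10, 4↦3, 5↦10, 6↦8, 7↦7, 8↦6, 9↦4, 10↦0]  zeros at y ∈ {10}
  x = 3: [0↦9, 1↦0, 2↦4, 3↦9, 4↦3, 5↦7, 6↦9, 7↦8, 8↦3, 9↦4, 10↦10]  zeros at y ∈ {1}
  x = 4: [0↦7, 1↦9, 2↦9, 3↦6, 4↦10, 5↦9, 6↦2, 7↦10, 8↦10, 9↦1, 10↦4]  zeros at y ∈ ∅
  x = 5: [0↦3, 1↦3, 2↦8, 3↦6, 4↦7, 5↦10, 6↦3, 7↦7, 8↦10, 9↦0, 10↦9]  zeros at y ∈ {9}
  x = 6: [0↦2, 1↦9, 2↦6, 3↦3, 4↦10, 5↦4, 6↦6, 7↦4, 8↦8, 9↦6, 10↦8]  zeros at y ∈ ∅
  x = 7: [0↦9, 1↦10, 2↦8, 3↦2, 4↦2, 5↦7, 6↦5, 7↦6, 8↦9, 9↦2, 10↦6]  zeros at y ∈ ∅
  x = 8: [0↦7, 1↦0, 2↦8, 3↦8, 4↦10, 5↦2, 6↦5, 7↦7, 8↦7, 9↦4, 10↦8]  zeros at y ∈ {1}
  x = 9: [0↦1, 1↦6, 2↦0, 3↦4, 4↦6, 5↦5, 6↦0, 7↦1, 8↦7, 9↦6, 10↦8]  zeros at y ∈ {2, 6}
  x = 10: [0↦7, 1↦0, 2↦0, 3↦6, 4↦6, 5↦10, 6↦6, 7↦4, 8↦3, 9↦2, 10↦0]  zeros at y ∈ {1, 2, 10}
Collecting zeros: affine points = {(0, 5), (0, 8), (0, 10), (1, 2), (2, 10), (3, 1), (5, 9), (8, 1), (9, 2), (9, 6), (10, 1), (10, 2), (10, 10)}.
Total count |C(F_11)_aff| = 13.


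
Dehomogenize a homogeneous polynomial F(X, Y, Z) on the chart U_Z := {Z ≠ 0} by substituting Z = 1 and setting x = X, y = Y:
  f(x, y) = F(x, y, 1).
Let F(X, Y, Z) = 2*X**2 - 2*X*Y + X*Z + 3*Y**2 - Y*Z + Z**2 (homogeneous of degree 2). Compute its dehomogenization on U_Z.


f(x, y) = 2*x**2 - 2*x*y + x + 3*y**2 - y + 1

On U_Z we set Z = 1. Each monomial c·X^i·Y^j·Z^k in F becomes c·x^i·y^j·1^k = c·x^i·y^j.
Substituting Z = 1: F(X, Y, 1) = 2*x**2 - 2*x*y + x + 3*y**2 - y + 1.
Note: deg(f) ≤ deg(F) = 2; strict inequality happens when F is divisible by Z (lost terms).


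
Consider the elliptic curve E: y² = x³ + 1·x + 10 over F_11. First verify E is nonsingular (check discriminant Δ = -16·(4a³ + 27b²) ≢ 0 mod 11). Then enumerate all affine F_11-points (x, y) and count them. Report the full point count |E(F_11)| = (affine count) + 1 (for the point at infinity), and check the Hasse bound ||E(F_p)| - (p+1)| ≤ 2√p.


Affine points = {(1, 1), (1, 10), (2, 3), (2, 8), (4, 1), (4, 10), (6, 1), (6, 10), (9, 0)}; affine count = 9; |E(F_11)| = 10.

Discriminant check: Δ ∝ 4a³ + 27b² = 4·1³ + 27·10² = 4·1 + 27·100 ≡ 9 (mod 11). Nonzero ⇒ E is nonsingular.
For each x ∈ F_11, compute rhs = x³ + 1·x + 10 mod 11, then count y ∈ F_11 with y² ≡ rhs.
  x = 0: rhs = 10, matching y values: none (0 points).
  x = 1: rhs = 1, matching y values: 1, 10 (2 points).
  x = 2: rhs = 9, matching y values: 3, 8 (2 points).
  x = 3: rhs = 7, matching y values: none (0 points).
  x = 4: rhs = 1, matching y values: 1, 10 (2 points).
  x = 5: rhs = 8, matching y values: none (0 points).
  x = 6: rhs = 1, matching y values: 1, 10 (2 points).
  x = 7: rhs = 8, matching y values: none (0 points).
  x = 8: rhs = 2, matching y values: none (0 points).
  x = 9: rhs = 0, matching y values: 0 (1 points).
  x = 10: rhs = 8, matching y values: none (0 points).
Total affine count: 9.
Full point count |E(F_11)| = 9 + 1 = 10.
Hasse bound: |10 − (11+1)| = |-2| = 2 ≤ 2√11 ≈ 6.6332 ✓.


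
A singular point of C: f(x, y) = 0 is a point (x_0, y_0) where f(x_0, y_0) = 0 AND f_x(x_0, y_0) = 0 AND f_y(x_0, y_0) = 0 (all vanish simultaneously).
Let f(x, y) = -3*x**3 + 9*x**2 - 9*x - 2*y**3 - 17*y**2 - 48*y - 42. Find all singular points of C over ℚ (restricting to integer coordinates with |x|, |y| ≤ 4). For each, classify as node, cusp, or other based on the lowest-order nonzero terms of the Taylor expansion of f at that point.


Singular points: {(1, -3)}; classification: cusp.

Compute partial derivatives:
  f_x = -9*x**2 + 18*x - 9.
  f_y = -6*y**2 - 34*y - 48.
Scan x_0 ∈ {−4, ..., 4}. For each x_0, f_y(x_0, y) is a polynomial in y; find its integer roots y ∈ {−4, ..., 4}, then test f_x and f at those candidates.
  x = -4: f_y(-4, y) = -6*y**2 - 34*y - 48; vanishes at y ∈ {-3}. (-4, -3): f_x = -225 ≠ 0.
  x = -3: f_y(-3, y) = -6*y**2 - 34*y - 48; vanishes at y ∈ {-3}. (-3, -3): f_x = -144 ≠ 0.
  x = -2: f_y(-2, y) = -6*y**2 - 34*y - 48; vanishes at y ∈ {-3}. (-2, -3): f_x = -81 ≠ 0.
  x = -1: f_y(-1, y) = -6*y**2 - 34*y - 48; vanishes at y ∈ {-3}. (-1, -3): f_x = -36 ≠ 0.
  x = 0: f_y(0, y) = -6*y**2 - 34*y - 48; vanishes at y ∈ {-3}. (0, -3): f_x = -9 ≠ 0.
  x = 1: f_y(1, y) = -6*y**2 - 34*y - 48; vanishes at y ∈ {-3}. (1, -3): f_x = 0, f = 0 — SINGULAR.
  x = 2: f_y(2, y) = -6*y**2 - 34*y - 48; vanishes at y ∈ {-3}. (2, -3): f_x = -9 ≠ 0.
  x = 3: f_y(3, y) = -6*y**2 - 34*y - 48; vanishes at y ∈ {-3}. (3, -3): f_x = -36 ≠ 0.
  x = 4: f_y(4, y) = -6*y**2 - 34*y - 48; vanishes at y ∈ {-3}. (4, -3): f_x = -81 ≠ 0.
Only singular point on the grid: (1, -3).
Classify: substitute x = 1 + u, y = -3 + v and expand: f = -3*u**3 - 2*v**3 + v**2.
No constant or linear terms (consistent with a singular point). Quadratic part: v**2. Cubic part: -3*u**3 - 2*v**3.
The quadratic part v**2 is a perfect square, so there is a single (double) tangent line v = 0, i.e. y = -3. Restricting the cubic part to that line (v = 0) leaves -3*u**3 ≠ 0, so f is not divisible by v and the branch is v² ≈ 3*u**3 to lowest order — this is a cusp.
Classification: cusp.


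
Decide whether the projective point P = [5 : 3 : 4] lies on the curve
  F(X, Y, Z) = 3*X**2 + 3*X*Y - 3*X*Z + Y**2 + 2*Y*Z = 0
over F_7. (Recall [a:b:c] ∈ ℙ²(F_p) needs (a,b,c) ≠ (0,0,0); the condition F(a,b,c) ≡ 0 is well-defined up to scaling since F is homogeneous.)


F(5,3,4) ≡ 2 (mod 7); P is NOT on the curve.

Evaluate F(5, 3, 4) term-by-term (mod 7).
  3*X**2 ↦ 3·25·1·1 = 75
  3*X*Y ↦ 3·5·3·1 = 45
  -3*X*Z ↦ -3·5·1·4 = -60
  Y**2 ↦ 1·1·9·1 = 9
  2*Y*Z ↦ 2·1·3·4 = 24
Sum: F(5, 3, 4) = (75) + (45) + (-60) + (9) + (24) = 93.
Reducing mod 7: 93 ≡ 2 (mod 7).
Since F(a, b, c) ≡ 2 ≠ 0 (mod 7), P does NOT lie on the curve.


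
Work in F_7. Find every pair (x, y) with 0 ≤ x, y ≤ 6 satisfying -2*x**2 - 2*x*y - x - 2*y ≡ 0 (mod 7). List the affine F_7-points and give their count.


Affine F_7-points: {(0, 0), (1, 1), (2, 3), (3, 0), (4, 2), (5, 3)}; count = 6.

For each of the 49 pairs (x, y) ∈ F_7², evaluate f(x, y) mod 7. Record the zeros.
  x = 0: [0↦0, 1↦5, 2↦3, 3↦1, 4↦6, 5↦4, 6↦2]  zeros at y ∈ {0}
  x = 1: [0↦4, 1↦0, 2↦3, 3↦6, 4↦2, 5↦5, 6↦1]  zeros at y ∈ {1}
  x = 2: [0↦4, 1↦5, 2↦6, 3↦0, 4↦1, 5↦2, 6↦3]  zeros at y ∈ {3}
  x = 3: [0↦0, 1↦6, 2↦5, 3↦4, 4↦3, 5↦2, 6↦1]  zeros at y ∈ {0}
  x = 4: [0↦6, 1↦3, 2↦0, 3↦4, 4↦1, 5↦5, 6↦2]  zeros at y ∈ {2}
  x = 5: [0↦1, 1↦3, 2↦5, 3↦0, 4↦2, 5↦4, 6↦6]  zeros at y ∈ {3}
  x = 6: [0↦6, 1↦6, 2↦6, 3↦6, 4↦6, 5↦6, 6↦6]  zeros at y ∈ ∅
Collecting zeros: affine points = {(0, 0), (1, 1), (2, 3), (3, 0), (4, 2), (5, 3)}.
Total count |C(F_7)_aff| = 6.


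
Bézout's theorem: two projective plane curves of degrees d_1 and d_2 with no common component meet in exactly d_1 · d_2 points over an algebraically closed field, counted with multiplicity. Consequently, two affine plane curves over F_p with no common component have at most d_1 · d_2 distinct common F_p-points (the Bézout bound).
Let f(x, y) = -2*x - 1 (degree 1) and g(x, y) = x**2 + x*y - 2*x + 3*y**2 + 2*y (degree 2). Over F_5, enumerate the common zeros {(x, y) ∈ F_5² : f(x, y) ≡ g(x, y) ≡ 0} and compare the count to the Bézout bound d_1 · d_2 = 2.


Common zeros: {(2, 0), (2, 2)}; count = 2; Bézout bound = 2.

deg(f) = 1, deg(g) = 2, so Bézout bound = 2.
Scan x ∈ F_5. For each x, list the y ∈ F_5 with f(x, y) ≡ 0 and those with g(x, y) ≡ 0 (mod 5); the common zeros in that column are the intersection.
  x = 0: f ≡ 0 at y ∈ ∅; g ≡ 0 at y ∈ {0, 1}; common: ∅.
  x = 1: f ≡ 0 at y ∈ ∅; g ≡ 0 at y ∈ {1, 3}; common: ∅.
  x = 2: f ≡ 0 at y ∈ {0, 1, 2, 3, 4}; g ≡ 0 at y ∈ {0, 2}; common: {0, 2}.
  x = 3: f ≡ 0 at y ∈ ∅; g ≡ 0 at y ∈ {2, 3}; common: ∅.
  x = 4: f ≡ 0 at y ∈ ∅; g ≡ 0 at y ∈ {4}; common: ∅.
Collecting: common zeros = {(2, 0), (2, 2)}, so the count is 2.
Comparison with the Bézout bound: 2 ≤ 2 = deg(f)·deg(g), as expected for curves with no common component (the bound is attained).


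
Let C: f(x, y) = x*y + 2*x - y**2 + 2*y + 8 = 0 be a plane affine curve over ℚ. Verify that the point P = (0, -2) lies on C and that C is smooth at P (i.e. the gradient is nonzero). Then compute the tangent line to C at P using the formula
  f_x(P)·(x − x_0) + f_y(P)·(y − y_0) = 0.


Tangent line at P: 6*y + 12 = 0.

Step 1: f(0, -2) = 0, so P lies on C.
Step 2: partial derivatives
  f_x(x, y) = y + 2, f_y(x, y) = x - 2*y + 2.
  f_x(P) = 0, f_y(P) = 6 (gradient nonzero, so P is smooth).
Step 3: tangent line at P: 0·(x − 0) + 6·(y − -2) = 0.
Expanding: 6*y + 12 = 0.


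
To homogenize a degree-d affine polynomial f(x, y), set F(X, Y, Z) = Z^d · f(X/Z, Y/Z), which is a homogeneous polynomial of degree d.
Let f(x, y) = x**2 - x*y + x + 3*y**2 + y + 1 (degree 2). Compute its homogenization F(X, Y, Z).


F(X, Y, Z) = X**2 - X*Y + X*Z + 3*Y**2 + Y*Z + Z**2

deg(f) = 2.
Substitute x = X/Z, y = Y/Z into f, then multiply by Z^2.
  monomial 1·x^2·y^0 ↦ 1·X^2·Y^0·Z^0.
  monomial -1·x^1·y^1 ↦ -1·X^1·Y^1·Z^0.
  monomial 1·x^1·y^0 ↦ 1·X^1·Y^0·Z^1.
  monomial 3·x^0·y^2 ↦ 3·X^0·Y^2·Z^0.
  monomial 1·x^0·y^1 ↦ 1·X^0·Y^1·Z^1.
  monomial 1·x^0·y^0 ↦ 1·X^0·Y^0·Z^2.
Collecting: F(X, Y, Z) = X**2 - X*Y + X*Z + 3*Y**2 + Y*Z + Z**2.


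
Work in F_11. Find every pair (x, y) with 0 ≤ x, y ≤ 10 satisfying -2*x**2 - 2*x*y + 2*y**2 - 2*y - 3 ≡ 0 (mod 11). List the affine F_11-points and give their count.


Affine F_11-points: {(1, 4), (1, 9), (2, 0), (2, 3), (3, 5), (3, 10), (6, 3), (6, 4), (9, 0), (9, 10)}; count = 10.

For each of the 121 pairs (x, y) ∈ F_11², evaluate f(x, y) mod 11. Record the zeros.
  x = 0: [0↦8, 1↦8, 2↦1, 3↦9, 4↦10, 5↦4, 6↦2, 7↦4, 8↦10, 9↦9, 10↦1]  zeros at y ∈ ∅
  x = 1: [0↦6, 1↦4, 2↦6, 3↦1, 4↦0, 5↦3, 6↦10, 7↦10, 8↦3, 9↦0, 10↦1]  zeros at y ∈ {4, 9}
  x = 2: [0↦0, 1↦7, 2↦7, 3↦0, 4↦8, 5↦9, 6↦3, 7↦1, 8↦3, 9↦9, 10↦8]  zeros at y ∈ {0, 3}
  x = 3: [0↦1, 1↦6, 2↦4, 3↦6, 4↦1, 5↦0, 6↦3, 7↦10, 8↦10, 9↦3, 10↦0]  zeros at y ∈ {5, 10}
  x = 4: [0↦9, 1↦1, 2↦8, 3↦8, 4↦1, 5↦9, 6↦10, 7↦4, 8↦2, 9↦4, 10↦10]  zeros at y ∈ ∅
  x = 5: [0↦2, 1↦3, 2↦8, 3↦6, 4↦8, 5↦3, 6↦2, 7↦5, 8↦1, 9↦1, 10↦5]  zeros at y ∈ ∅
  x = 6: [0↦2, 1↦1, 2↦4, 3↦0, 4↦0, 5↦4, 6↦1, 7↦2, 8↦7, 9↦5, 10↦7]  zeros at y ∈ {3, 4}
  x = 7: [0↦9, 1↦6, 2↦7, 3↦1, 4↦10, 5↦1, 6↦7, 7↦6, 8↦9, 9↦5, 10↦5]  zeros at y ∈ ∅
  x = 8: [0↦1, 1↦7, 2↦6, 3↦9, 4↦5, 5↦5, 6↦9, 7↦6, 8↦7, 9↦1, 10↦10]  zeros at y ∈ ∅
  x = 9: [0↦0, 1↦4, 2↦1, 3↦2, 4↦7, 5↦5, 6↦7, 7↦2, 8↦1, 9↦4, 10↦0]  zeros at y ∈ {0, 10}
  x = 10: [0↦6, 1↦8, 2↦3, 3↦2, 4↦5, 5↦1, 6↦1, 7↦5, 8↦2, 9↦3, 10↦8]  zeros at y ∈ ∅
Collecting zeros: affine points = {(1, 4), (1, 9), (2, 0), (2, 3), (3, 5), (3, 10), (6, 3), (6, 4), (9, 0), (9, 10)}.
Total count |C(F_11)_aff| = 10.


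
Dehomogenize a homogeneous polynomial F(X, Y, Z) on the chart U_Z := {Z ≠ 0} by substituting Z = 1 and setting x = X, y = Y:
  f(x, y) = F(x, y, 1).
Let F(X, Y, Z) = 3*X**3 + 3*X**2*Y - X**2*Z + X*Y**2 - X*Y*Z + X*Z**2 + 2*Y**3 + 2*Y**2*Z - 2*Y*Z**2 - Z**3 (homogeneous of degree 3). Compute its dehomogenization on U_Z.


f(x, y) = 3*x**3 + 3*x**2*y - x**2 + x*y**2 - x*y + x + 2*y**3 + 2*y**2 - 2*y - 1

On U_Z we set Z = 1. Each monomial c·X^i·Y^j·Z^k in F becomes c·x^i·y^j·1^k = c·x^i·y^j.
Substituting Z = 1: F(X, Y, 1) = 3*x**3 + 3*x**2*y - x**2 + x*y**2 - x*y + x + 2*y**3 + 2*y**2 - 2*y - 1.
Note: deg(f) ≤ deg(F) = 3; strict inequality happens when F is divisible by Z (lost terms).


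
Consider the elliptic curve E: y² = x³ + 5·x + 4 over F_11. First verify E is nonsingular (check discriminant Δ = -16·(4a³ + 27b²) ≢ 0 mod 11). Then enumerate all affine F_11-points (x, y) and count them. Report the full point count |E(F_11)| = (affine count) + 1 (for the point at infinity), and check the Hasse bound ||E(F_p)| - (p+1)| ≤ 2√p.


Affine points = {(0, 2), (0, 9), (2, 0), (4, 0), (5, 0), (10, 3), (10, 8)}; affine count = 7; |E(F_11)| = 8.

Discriminant check: Δ ∝ 4a³ + 27b² = 4·5³ + 27·4² = 4·125 + 27·16 ≡ 8 (mod 11). Nonzero ⇒ E is nonsingular.
For each x ∈ F_11, compute rhs = x³ + 5·x + 4 mod 11, then count y ∈ F_11 with y² ≡ rhs.
  x = 0: rhs = 4, matching y values: 2, 9 (2 points).
  x = 1: rhs = 10, matching y values: none (0 points).
  x = 2: rhs = 0, matching y values: 0 (1 points).
  x = 3: rhs = 2, matching y values: none (0 points).
  x = 4: rhs = 0, matching y values: 0 (1 points).
  x = 5: rhs = 0, matching y values: 0 (1 points).
  x = 6: rhs = 8, matching y values: none (0 points).
  x = 7: rhs = 8, matching y values: none (0 points).
  x = 8: rhs = 6, matching y values: none (0 points).
  x = 9: rhs = 8, matching y values: none (0 points).
  x = 10: rhs = 9, matching y values: 3, 8 (2 points).
Total affine count: 7.
Full point count |E(F_11)| = 7 + 1 = 8.
Hasse bound: |8 − (11+1)| = |-4| = 4 ≤ 2√11 ≈ 6.6332 ✓.


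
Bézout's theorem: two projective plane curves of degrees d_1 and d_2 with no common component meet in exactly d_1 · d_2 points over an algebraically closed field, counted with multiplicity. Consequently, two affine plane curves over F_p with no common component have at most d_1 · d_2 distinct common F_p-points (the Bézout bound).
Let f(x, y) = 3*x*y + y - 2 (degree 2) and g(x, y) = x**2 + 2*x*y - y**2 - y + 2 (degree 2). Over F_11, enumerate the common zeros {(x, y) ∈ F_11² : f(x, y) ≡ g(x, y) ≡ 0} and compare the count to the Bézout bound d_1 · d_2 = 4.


Common zeros: ∅; count = 0; Bézout bound = 4.

deg(f) = 2, deg(g) = 2, so Bézout bound = 4.
Scan x ∈ F_11. For each x, list the y ∈ F_11 with f(x, y) ≡ 0 and those with g(x, y) ≡ 0 (mod 11); the common zeros in that column are the intersection.
  x = 0: f ≡ 0 at y ∈ {2}; g ≡ 0 at y ∈ {1, 9}; common: ∅.
  x = 1: f ≡ 0 at y ∈ {6}; g ≡ 0 at y ∈ ∅; common: ∅.
  x = 2: f ≡ 0 at y ∈ {5}; g ≡ 0 at y ∈ {7}; common: ∅.
  x = 3: f ≡ 0 at y ∈ {9}; g ≡ 0 at y ∈ {0, 5}; common: ∅.
  x = 4: f ≡ 0 at y ∈ {1}; g ≡ 0 at y ∈ {9}; common: ∅.
  x = 5: f ≡ 0 at y ∈ {7}; g ≡ 0 at y ∈ ∅; common: ∅.
  x = 6: f ≡ 0 at y ∈ {3}; g ≡ 0 at y ∈ {4, 7}; common: ∅.
  x = 7: f ≡ 0 at y ∈ ∅; g ≡ 0 at y ∈ ∅; common: ∅.
  x = 8: f ≡ 0 at y ∈ {8}; g ≡ 0 at y ∈ {0, 4}; common: ∅.
  x = 9: f ≡ 0 at y ∈ {4}; g ≡ 0 at y ∈ {1, 5}; common: ∅.
  x = 10: f ≡ 0 at y ∈ {10}; g ≡ 0 at y ∈ ∅; common: ∅.
Collecting: common zeros = ∅, so the count is 0.
Comparison with the Bézout bound: 0 ≤ 4 = deg(f)·deg(g), as expected for curves with no common component (the affine F_11-count falls short of the bound because intersections may lie at infinity, over extension fields, or carry multiplicity).


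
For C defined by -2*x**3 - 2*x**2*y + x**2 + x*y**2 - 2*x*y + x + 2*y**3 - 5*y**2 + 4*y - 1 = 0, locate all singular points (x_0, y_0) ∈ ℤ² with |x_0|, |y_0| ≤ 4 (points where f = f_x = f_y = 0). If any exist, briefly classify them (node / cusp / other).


Singular points: {(0, 1)}; classification: node.

Compute partial derivatives:
  f_x = -6*x**2 - 4*x*y + 2*x + y**2 - 2*y + 1.
  f_y = -2*x**2 + 2*x*y - 2*x + 6*y**2 - 10*y + 4.
Scan x_0 ∈ {−4, ..., 4}. For each x_0, f_y(x_0, y) is a polynomial in y; find its integer roots y ∈ {−4, ..., 4}, then test f_x and f at those candidates.
  x = -4: f_y(-4, y) = 6*y**2 - 18*y - 20; no integer root y with |y| ≤ 4.
  x = -3: f_y(-3, y) = 6*y**2 - 16*y - 8; no integer root y with |y| ≤ 4.
  x = -2: f_y(-2, y) = 6*y**2 - 14*y; vanishes at y ∈ {0}. (-2, 0): f_x = -27 ≠ 0.
  x = -1: f_y(-1, y) = 6*y**2 - 12*y + 4; no integer root y with |y| ≤ 4.
  x = 0: f_y(0, y) = 6*y**2 - 10*y + 4; vanishes at y ∈ {1}. (0, 1): f_x = 0, f = 0 — SINGULAR.
  x = 1: f_y(1, y) = 6*y**2 - 8*y; vanishes at y ∈ {0}. (1, 0): f_x = -3 ≠ 0.
  x = 2: f_y(2, y) = 6*y**2 - 6*y - 8; no integer root y with |y| ≤ 4.
  x = 3: f_y(3, y) = 6*y**2 - 4*y - 20; no integer root y with |y| ≤ 4.
  x = 4: f_y(4, y) = 6*y**2 - 2*y - 36; no integer root y with |y| ≤ 4.
Only singular point on the grid: (0, 1).
Classify: substitute x = 0 + u, y = 1 + v and expand: f = -2*u**3 - 2*u**2*v - u**2 + u*v**2 + 2*v**3 + v**2.
No constant or linear terms (consistent with a singular point). Quadratic part: -u**2 + v**2. Cubic part: -2*u**3 - 2*u**2*v + u*v**2 + 2*v**3.
The quadratic part v**2 - u**2 = (v − u)(v + u) splits into two distinct linear factors, so there are two distinct tangent lines y − 1 = ±(x − 0) — this is a node (ordinary double point).
Classification: node.
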